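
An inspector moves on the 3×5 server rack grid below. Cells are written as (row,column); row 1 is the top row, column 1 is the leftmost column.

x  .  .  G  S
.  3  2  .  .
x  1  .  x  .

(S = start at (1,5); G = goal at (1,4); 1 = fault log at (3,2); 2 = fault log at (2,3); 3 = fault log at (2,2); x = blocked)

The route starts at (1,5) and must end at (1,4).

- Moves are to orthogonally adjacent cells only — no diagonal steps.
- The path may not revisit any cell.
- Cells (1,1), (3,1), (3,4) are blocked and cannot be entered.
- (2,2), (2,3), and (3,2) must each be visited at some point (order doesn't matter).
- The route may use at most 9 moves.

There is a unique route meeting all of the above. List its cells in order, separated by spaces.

The budget equals the shortest possible length, so every move has to be on a shortest route through the required cells.
Route from (1,5): down 1 to (2,5), left 2 to (2,3), down 1 to (3,3), left 1 to (3,2), up 2 to (1,2), right 2 to (1,4) — 9 moves in all.
Check: all required cells visited; 9 ≤ 9 moves.

(1,5) (2,5) (2,4) (2,3) (3,3) (3,2) (2,2) (1,2) (1,3) (1,4)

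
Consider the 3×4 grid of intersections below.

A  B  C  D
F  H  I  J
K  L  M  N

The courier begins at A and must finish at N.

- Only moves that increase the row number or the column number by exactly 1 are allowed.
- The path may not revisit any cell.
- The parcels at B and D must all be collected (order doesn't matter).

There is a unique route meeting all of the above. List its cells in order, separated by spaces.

Moves only go right or down, so the column and row indices never decrease.
Route from A: 3× right (reaching D), 2× down (reaching N) — 5 moves in all.
Check: all required cells visited.

A B C D J N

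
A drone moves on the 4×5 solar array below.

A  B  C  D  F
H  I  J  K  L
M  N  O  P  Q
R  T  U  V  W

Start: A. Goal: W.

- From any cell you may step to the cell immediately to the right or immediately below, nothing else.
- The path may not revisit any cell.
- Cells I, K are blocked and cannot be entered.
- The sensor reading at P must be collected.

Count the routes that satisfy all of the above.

A right/down-only route from A to W makes exactly 3 down-moves and 4 right-moves in some order.
With no other constraints that would be C(7,3) = 35 routes.
Split at P and multiply the segment counts (each segment already excludes blocked cells): A→P: 2; P→W: 2; product = 4.
That gives 4 routes.

4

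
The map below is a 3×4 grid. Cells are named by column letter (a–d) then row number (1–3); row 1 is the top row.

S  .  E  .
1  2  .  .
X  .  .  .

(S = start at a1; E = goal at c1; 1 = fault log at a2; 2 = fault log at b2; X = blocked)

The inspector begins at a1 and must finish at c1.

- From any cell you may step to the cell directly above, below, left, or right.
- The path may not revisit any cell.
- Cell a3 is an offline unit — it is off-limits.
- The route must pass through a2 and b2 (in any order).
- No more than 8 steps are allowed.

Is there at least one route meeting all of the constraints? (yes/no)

One route that works: a1 → a2 → b2 → b1 → c1.

yes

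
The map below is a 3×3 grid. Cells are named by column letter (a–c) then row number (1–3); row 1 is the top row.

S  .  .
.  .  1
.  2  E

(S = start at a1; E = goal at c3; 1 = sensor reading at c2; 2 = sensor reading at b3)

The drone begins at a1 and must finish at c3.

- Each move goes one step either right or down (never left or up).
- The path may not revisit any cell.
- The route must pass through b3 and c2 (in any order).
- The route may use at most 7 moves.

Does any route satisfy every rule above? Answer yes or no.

b3 is below but to the left of c2: going c2 → b3 would need a leftward move and b3 → c2 an upward move, so no right/down-only route can visit both required cells.

no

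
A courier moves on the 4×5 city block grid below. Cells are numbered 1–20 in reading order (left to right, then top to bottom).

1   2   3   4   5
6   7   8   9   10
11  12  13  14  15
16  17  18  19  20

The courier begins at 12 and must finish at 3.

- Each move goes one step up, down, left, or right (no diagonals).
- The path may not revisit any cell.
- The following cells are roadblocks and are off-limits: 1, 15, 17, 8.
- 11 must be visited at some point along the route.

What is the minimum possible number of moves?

Any route passes through 11 somewhere between 12 and 3. Summing Manhattan distances along the two legs (12 → 11 → 3) gives a lower bound of 1 + 4 = 5 moves.
A route of 5 moves achieves this: 12 → 11 → 6 → 7 → 2 → 3.
Since 5 matches the lower bound, it is optimal.

5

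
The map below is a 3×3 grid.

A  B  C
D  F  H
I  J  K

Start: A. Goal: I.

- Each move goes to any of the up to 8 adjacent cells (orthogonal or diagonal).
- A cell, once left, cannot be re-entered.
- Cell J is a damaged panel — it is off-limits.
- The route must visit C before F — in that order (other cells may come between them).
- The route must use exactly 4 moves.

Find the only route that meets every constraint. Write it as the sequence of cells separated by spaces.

A B C F I

The waypoints must appear in the order C, F, with no cell reused.
Route from A: 2× right (reaching C), 2× down-left (reaching I) — 4 moves in all.
Check: order respected (C at step 2, F at step 3); 4 moves as required.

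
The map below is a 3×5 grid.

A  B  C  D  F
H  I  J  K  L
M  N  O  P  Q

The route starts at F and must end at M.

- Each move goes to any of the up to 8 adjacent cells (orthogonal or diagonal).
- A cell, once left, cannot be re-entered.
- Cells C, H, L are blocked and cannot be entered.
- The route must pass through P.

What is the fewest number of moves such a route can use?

5

Any route passes through P somewhere between F and M. Summing Chebyshev distances along the two legs (F → P → M) gives a lower bound of 2 + 3 = 5 moves.
A route of 5 moves achieves this: F → K → P → J → I → M.
Since 5 matches the lower bound, it is optimal.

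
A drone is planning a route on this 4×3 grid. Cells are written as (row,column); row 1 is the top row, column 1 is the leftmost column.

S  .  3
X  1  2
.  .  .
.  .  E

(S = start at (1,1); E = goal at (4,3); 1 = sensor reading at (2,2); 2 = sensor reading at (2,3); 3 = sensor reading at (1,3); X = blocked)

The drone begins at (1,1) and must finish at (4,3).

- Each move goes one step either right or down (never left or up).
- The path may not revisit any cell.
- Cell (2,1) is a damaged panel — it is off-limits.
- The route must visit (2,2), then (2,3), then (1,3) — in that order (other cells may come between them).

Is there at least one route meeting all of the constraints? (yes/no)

no

(1,3) lies above (2,3), so going from (2,3) to (1,3) would need an upward move — but moves only go right/down, so (2,3) cannot be visited before (1,3).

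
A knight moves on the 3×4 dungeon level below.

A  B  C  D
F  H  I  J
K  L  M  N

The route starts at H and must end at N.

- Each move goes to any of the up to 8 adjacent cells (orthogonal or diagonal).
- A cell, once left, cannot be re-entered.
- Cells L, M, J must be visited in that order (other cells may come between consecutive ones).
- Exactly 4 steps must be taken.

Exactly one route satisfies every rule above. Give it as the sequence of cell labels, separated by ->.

The waypoints must appear in the order L, M, J, with no cell reused.
Route from H: down 1 to L, right 1 to M, up-right 1 to J, down 1 to N — 4 moves in all.
Check: order respected (L at step 1, M at step 2, J at step 3); 4 moves as required.

H -> L -> M -> J -> N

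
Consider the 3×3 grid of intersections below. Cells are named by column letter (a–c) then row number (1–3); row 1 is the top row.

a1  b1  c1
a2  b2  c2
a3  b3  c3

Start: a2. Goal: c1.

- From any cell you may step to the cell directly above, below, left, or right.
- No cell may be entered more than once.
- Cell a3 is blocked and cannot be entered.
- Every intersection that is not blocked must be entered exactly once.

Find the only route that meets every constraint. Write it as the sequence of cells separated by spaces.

Need to visit all 8 open cells exactly once, starting at a2 and ending at c1.
Cell b3 has only two open neighbours (b2 and c3), so the path must pass straight through it: one of those is the cell it's entered from and the other is where it exits.
Route from a2: up 1 to a1, right 1 to b1, down 2 to b3, right 1 to c3, up 2 to c1 — 7 moves in all.
Check: all 8 open cells covered.

a2 a1 b1 b2 b3 c3 c2 c1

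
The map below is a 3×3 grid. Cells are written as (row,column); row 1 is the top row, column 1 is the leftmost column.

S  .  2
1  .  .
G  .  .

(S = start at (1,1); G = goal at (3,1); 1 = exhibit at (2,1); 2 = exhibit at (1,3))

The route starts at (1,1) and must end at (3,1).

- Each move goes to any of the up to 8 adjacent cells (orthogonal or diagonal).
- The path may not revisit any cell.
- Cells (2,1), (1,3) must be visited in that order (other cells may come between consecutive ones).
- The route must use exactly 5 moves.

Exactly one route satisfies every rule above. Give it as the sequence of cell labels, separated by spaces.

(1,1) (2,1) (1,2) (1,3) (2,2) (3,1)

The waypoints must appear in the order (2,1), (1,3), with no cell reused.
Route from (1,1): down 1 to (2,1), up-right 1 to (1,2), right 1 to (1,3), down-left 2 to (3,1) — 5 moves in all.
Check: order respected (1 at step 1, 2 at step 3); 5 moves as required.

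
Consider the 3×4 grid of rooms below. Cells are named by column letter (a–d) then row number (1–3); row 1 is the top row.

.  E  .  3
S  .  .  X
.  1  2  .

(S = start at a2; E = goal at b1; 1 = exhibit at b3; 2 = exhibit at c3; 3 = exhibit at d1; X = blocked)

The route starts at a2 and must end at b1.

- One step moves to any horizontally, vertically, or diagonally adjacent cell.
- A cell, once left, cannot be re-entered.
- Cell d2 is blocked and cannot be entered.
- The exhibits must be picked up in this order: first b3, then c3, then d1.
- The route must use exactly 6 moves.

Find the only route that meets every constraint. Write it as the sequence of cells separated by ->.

a2 -> b3 -> c3 -> c2 -> d1 -> c1 -> b1

The waypoints must appear in the order b3, c3, d1, with no cell reused.
Route from a2: down-right to b3, right to c3, up to c2, up-right to d1, 2× left (reaching b1) — 6 moves in all.
Check: order respected (1 at step 1, 2 at step 2, 3 at step 4); 6 moves as required.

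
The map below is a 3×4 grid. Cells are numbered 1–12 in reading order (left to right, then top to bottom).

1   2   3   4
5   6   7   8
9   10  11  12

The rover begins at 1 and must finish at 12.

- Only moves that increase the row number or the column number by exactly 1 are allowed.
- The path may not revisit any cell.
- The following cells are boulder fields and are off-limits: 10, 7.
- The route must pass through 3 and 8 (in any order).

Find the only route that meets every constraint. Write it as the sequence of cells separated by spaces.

1 2 3 4 8 12

Moves only go right or down, so the column and row indices never decrease.
Route from 1: 3× right (reaching 4), 2× down (reaching 12) — 5 moves in all.
Check: all required cells visited.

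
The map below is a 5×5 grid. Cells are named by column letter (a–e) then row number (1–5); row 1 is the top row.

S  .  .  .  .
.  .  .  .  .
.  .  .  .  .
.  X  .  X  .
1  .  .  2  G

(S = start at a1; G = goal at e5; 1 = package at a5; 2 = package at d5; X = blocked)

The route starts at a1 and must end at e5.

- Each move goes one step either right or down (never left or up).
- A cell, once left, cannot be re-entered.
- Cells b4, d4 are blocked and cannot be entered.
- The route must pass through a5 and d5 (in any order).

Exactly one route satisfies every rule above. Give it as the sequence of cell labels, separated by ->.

Moves only go right or down, so the column and row indices never decrease.
Route from a1: down 4 to a5, right 4 to e5 — 8 moves in all.
Check: all required cells visited.

a1 -> a2 -> a3 -> a4 -> a5 -> b5 -> c5 -> d5 -> e5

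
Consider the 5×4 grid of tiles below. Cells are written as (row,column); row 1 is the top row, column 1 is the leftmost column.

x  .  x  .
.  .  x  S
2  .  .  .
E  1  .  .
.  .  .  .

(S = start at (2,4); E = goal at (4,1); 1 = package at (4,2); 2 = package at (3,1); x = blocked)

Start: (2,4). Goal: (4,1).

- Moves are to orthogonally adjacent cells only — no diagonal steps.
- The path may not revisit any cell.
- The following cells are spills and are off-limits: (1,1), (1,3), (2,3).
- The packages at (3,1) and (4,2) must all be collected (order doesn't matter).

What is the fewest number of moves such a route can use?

7

Any route passes through (3,1) and (4,2) in some order between (2,4) and (4,1). Summing Manhattan distances along each leg and taking the cheapest ordering ((2,4) → (4,2) → (3,1) → (4,1)) gives a lower bound of 4 + 2 + 1 = 7 moves.
A route of 7 moves achieves this: (2,4) → (3,4) → (4,4) → (4,3) → (4,2) → (3,2) → (3,1) → (4,1).
Since 7 matches the lower bound, it is optimal.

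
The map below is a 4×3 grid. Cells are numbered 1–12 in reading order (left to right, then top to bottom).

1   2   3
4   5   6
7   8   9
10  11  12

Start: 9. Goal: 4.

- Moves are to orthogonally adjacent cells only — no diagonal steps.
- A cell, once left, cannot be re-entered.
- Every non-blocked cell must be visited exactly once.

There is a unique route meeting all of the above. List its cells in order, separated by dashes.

9 - 12 - 11 - 10 - 7 - 8 - 5 - 6 - 3 - 2 - 1 - 4

Need to visit all 12 open cells exactly once, starting at 9 and ending at 4.
Cell 10 has only two open neighbours (7 and 11), so the path must pass straight through it: one of those is the cell it's entered from and the other is where it exits.
Route from 9: down to 12, 2× left (reaching 10), up to 7, right to 8, up to 5, right to 6, up to 3, 2× left (reaching 1), down to 4 — 11 moves in all.
Check: all 12 open cells covered.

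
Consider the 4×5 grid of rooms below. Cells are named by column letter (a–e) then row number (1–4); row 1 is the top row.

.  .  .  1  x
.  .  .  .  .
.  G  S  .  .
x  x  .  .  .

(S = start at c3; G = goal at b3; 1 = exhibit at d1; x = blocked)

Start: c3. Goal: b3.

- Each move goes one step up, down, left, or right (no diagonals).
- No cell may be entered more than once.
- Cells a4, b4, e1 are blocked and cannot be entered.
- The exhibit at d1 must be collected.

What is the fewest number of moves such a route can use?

Any route passes through d1 somewhere between c3 and b3. Summing Manhattan distances along the two legs (c3 → d1 → b3) gives a lower bound of 3 + 4 = 7 moves.
A route of 7 moves achieves this: c3 → c2 → d2 → d1 → c1 → b1 → b2 → b3.
Since 7 matches the lower bound, it is optimal.

7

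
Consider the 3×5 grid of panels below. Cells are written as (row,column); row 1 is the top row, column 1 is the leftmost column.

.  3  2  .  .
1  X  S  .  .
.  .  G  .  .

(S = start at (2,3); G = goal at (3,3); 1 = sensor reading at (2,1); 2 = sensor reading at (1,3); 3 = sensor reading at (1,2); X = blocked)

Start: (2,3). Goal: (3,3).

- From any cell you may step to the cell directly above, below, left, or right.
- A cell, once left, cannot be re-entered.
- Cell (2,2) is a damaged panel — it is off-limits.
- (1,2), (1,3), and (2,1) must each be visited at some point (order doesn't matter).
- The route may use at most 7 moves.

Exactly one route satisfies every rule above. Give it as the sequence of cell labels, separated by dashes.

(2,3) - (1,3) - (1,2) - (1,1) - (2,1) - (3,1) - (3,2) - (3,3)

Any route must reach (1,2), (1,3), and (2,1) and still end at (3,3) within 7 moves, so the order of the required stops is forced.
Route from (2,3): up to (1,3), 2× left (reaching (1,1)), 2× down (reaching (3,1)), 2× right (reaching (3,3)) — 7 moves in all.
Check: all required cells visited; 7 ≤ 7 moves.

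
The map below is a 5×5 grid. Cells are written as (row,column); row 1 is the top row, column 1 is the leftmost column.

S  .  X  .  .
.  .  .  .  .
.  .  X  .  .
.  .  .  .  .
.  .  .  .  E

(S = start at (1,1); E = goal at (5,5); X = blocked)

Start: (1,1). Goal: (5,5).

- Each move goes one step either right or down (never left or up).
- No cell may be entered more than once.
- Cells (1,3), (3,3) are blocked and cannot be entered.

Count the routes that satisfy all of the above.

25

A right/down-only route from (1,1) to (5,5) makes exactly 4 down-moves and 4 right-moves in some order.
With no other constraints that would be C(8,4) = 70 routes.
Subtract routes through each blocked cell (inclusion–exclusion for overlaps): − through (1,3): 15 − through (3,3): 36 + through (1,3)&(3,3): 6 → 25.
That gives 25 routes.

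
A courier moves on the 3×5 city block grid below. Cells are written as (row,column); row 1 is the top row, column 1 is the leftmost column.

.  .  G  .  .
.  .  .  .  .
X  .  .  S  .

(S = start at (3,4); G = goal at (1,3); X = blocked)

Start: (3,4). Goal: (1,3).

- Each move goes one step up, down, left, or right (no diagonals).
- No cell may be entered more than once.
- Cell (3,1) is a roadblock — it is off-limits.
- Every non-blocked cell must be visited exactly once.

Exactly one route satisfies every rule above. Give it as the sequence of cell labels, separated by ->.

Need to visit all 14 open cells exactly once, starting at (3,4) and ending at (1,3).
Cell (3,5) has only two open neighbours ((2,5) and (3,4)), so the path must pass straight through it: one of those is the cell it's entered from and the other is where it exits.
Route from (3,4): right to (3,5), 2× up (reaching (1,5)), left to (1,4), down to (2,4), left to (2,3), down to (3,3), left to (3,2), up to (2,2), left to (2,1), up to (1,1), 2× right (reaching (1,3)) — 13 moves in all.
Check: all 14 open cells covered.

(3,4) -> (3,5) -> (2,5) -> (1,5) -> (1,4) -> (2,4) -> (2,3) -> (3,3) -> (3,2) -> (2,2) -> (2,1) -> (1,1) -> (1,2) -> (1,3)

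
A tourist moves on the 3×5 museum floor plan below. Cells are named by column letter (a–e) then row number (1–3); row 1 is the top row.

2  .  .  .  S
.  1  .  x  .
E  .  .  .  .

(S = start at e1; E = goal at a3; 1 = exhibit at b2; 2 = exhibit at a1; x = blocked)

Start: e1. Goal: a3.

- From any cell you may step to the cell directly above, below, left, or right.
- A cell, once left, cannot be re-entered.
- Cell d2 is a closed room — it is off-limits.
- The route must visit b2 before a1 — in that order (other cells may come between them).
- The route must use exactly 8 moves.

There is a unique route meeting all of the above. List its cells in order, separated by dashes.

e1 - d1 - c1 - c2 - b2 - b1 - a1 - a2 - a3

The waypoints must appear in the order b2, a1, with no cell reused.
Route from e1: left 2 to c1, down 1 to c2, left 1 to b2, up 1 to b1, left 1 to a1, down 2 to a3 — 8 moves in all.
Check: order respected (1 at step 4, 2 at step 6); 8 moves as required.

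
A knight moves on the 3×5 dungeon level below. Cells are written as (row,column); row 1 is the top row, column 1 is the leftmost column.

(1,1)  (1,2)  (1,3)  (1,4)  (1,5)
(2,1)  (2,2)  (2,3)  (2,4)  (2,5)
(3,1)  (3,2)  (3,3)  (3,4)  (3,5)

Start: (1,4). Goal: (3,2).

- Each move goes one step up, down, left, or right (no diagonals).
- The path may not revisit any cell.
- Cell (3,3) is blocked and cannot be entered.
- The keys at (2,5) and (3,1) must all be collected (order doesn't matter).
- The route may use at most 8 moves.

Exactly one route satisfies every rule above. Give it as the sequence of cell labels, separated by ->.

(1,4) -> (1,5) -> (2,5) -> (2,4) -> (2,3) -> (2,2) -> (2,1) -> (3,1) -> (3,2)

The budget equals the shortest possible length, so every move has to be on a shortest route through the required cells.
Route from (1,4): right to (1,5), down to (2,5), 4× left (reaching (2,1)), down to (3,1), right to (3,2) — 8 moves in all.
Check: all required cells visited; 8 ≤ 8 moves.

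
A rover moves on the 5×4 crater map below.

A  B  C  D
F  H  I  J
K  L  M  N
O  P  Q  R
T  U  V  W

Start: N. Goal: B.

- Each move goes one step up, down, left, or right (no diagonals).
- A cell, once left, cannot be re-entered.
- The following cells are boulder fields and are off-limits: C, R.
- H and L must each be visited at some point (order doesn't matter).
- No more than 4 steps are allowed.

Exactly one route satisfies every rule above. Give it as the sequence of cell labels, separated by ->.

N -> M -> L -> H -> B

Any route must reach H and L and still end at B within 4 moves, so the order of the required stops is forced.
Route from N: 2× left (reaching L), 2× up (reaching B) — 4 moves in all.
Check: all required cells visited; 4 ≤ 4 moves.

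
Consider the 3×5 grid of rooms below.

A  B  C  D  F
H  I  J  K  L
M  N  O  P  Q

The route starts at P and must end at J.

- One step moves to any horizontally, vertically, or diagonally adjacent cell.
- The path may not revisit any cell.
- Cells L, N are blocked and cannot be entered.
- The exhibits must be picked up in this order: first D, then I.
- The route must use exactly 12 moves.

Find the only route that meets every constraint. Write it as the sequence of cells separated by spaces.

P Q K F D C B A H M I O J

The waypoints must appear in the order D, I, with no cell reused.
Route from P: right to Q, up-left to K, up-right to F, 4× left (reaching A), 2× down (reaching M), up-right to I, down-right to O, up to J — 12 moves in all.
Check: order respected (D at step 4, I at step 10); 12 moves as required.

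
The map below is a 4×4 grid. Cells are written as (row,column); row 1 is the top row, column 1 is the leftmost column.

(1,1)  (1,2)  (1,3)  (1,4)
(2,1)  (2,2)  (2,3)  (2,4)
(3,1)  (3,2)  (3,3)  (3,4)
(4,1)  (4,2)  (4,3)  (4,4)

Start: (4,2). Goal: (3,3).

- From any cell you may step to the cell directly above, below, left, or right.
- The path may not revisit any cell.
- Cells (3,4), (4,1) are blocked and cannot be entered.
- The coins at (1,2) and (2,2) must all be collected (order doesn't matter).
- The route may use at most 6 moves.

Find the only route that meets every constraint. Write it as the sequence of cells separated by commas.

Any route must reach (1,2) and (2,2) and still end at (3,3) within 6 moves, so the order of the required stops is forced.
Route from (4,2): up 3 to (1,2), right 1 to (1,3), down 2 to (3,3) — 6 moves in all.
Check: all required cells visited; 6 ≤ 6 moves.

(4,2), (3,2), (2,2), (1,2), (1,3), (2,3), (3,3)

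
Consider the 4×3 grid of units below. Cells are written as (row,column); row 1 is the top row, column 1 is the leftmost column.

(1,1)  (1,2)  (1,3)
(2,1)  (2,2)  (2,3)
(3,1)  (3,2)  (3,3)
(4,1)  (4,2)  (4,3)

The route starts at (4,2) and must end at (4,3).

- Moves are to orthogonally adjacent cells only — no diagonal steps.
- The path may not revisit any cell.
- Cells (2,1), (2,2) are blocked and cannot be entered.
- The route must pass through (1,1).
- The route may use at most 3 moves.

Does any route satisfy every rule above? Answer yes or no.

(1,1) must be visited but has only one open neighbour ((1,2)), and it is neither the start nor the goal — the route would have to enter and leave through (1,2), re-entering it.

no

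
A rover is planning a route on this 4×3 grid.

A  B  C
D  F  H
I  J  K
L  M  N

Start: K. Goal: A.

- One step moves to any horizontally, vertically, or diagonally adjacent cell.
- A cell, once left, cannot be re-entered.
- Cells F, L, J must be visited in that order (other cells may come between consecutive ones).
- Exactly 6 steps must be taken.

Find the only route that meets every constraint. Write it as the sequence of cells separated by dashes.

The waypoints must appear in the order F, L, J, with no cell reused.
Route from K: up-left to F, down-left to I, down to L, up-right to J, up-left to D, up to A — 6 moves in all.
Check: order respected (F at step 1, L at step 3, J at step 4); 6 moves as required.

K - F - I - L - J - D - A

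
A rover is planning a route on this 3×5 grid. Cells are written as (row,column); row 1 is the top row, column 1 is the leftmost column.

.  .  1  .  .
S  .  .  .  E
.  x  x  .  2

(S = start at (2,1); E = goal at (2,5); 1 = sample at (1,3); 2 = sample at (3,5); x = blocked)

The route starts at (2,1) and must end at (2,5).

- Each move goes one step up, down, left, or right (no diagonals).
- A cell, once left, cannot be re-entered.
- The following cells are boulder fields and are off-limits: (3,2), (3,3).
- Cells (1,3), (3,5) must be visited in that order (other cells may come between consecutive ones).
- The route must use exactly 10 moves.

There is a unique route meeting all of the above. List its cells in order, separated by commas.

(2,1), (1,1), (1,2), (2,2), (2,3), (1,3), (1,4), (2,4), (3,4), (3,5), (2,5)

The waypoints must appear in the order (1,3), (3,5), with no cell reused.
Route from (2,1): up 1 to (1,1), right 1 to (1,2), down 1 to (2,2), right 1 to (2,3), up 1 to (1,3), right 1 to (1,4), down 2 to (3,4), right 1 to (3,5), up 1 to (2,5) — 10 moves in all.
Check: order respected (1 at step 5, 2 at step 9); 10 moves as required.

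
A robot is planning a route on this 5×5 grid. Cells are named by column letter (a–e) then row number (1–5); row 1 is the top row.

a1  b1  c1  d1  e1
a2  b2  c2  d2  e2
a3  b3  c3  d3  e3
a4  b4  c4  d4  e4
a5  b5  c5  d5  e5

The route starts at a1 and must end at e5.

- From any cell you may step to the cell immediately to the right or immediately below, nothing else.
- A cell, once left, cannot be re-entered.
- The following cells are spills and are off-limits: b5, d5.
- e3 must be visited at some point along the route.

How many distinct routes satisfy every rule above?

A right/down-only route from a1 to e5 makes exactly 4 down-moves and 4 right-moves in some order.
With no other constraints that would be C(8,4) = 70 routes.
Split at e3 and multiply the segment counts (each segment already excludes blocked cells): a1→e3: 15; e3→e5: 1; product = 15.
That gives 15 routes.

15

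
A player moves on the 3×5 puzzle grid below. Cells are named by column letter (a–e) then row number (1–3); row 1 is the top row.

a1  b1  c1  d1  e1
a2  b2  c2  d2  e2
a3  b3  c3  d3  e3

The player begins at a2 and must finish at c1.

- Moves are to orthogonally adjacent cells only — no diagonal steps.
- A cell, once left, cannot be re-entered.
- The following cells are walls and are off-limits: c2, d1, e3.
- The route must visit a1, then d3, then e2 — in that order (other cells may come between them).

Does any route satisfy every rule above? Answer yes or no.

Even ignoring the required order, no revisit-free route from a2 to c1 manages to pass through all of a1, d3, and e2: branching out from a2, every path either misses one of them or, having collected them, can no longer reach c1 without re-entering a cell.

no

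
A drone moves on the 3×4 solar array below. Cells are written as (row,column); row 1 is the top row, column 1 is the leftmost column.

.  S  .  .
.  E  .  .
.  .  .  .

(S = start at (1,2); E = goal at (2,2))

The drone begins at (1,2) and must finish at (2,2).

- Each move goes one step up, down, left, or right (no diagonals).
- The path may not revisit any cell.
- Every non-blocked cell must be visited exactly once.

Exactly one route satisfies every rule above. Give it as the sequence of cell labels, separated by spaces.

(1,2) (1,1) (2,1) (3,1) (3,2) (3,3) (3,4) (2,4) (1,4) (1,3) (2,3) (2,2)

Need to visit all 12 open cells exactly once, starting at (1,2) and ending at (2,2).
Cell (3,1) has only two open neighbours ((2,1) and (3,2)), so the path must pass straight through it: one of those is the cell it's entered from and the other is where it exits.
Route from (1,2): left 1 to (1,1), down 2 to (3,1), right 3 to (3,4), up 2 to (1,4), left 1 to (1,3), down 1 to (2,3), left 1 to (2,2) — 11 moves in all.
Check: all 12 open cells covered.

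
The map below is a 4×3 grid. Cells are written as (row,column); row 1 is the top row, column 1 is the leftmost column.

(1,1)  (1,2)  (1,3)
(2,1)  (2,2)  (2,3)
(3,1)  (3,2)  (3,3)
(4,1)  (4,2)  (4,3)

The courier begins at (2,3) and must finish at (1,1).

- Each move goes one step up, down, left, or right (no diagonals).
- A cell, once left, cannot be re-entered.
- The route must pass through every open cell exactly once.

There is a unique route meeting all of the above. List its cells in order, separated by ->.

(2,3) -> (1,3) -> (1,2) -> (2,2) -> (3,2) -> (3,3) -> (4,3) -> (4,2) -> (4,1) -> (3,1) -> (2,1) -> (1,1)

Need to visit all 12 open cells exactly once, starting at (2,3) and ending at (1,1).
Cell (4,1) has only two open neighbours ((3,1) and (4,2)), so the path must pass straight through it: one of those is the cell it's entered from and the other is where it exits.
Route from (2,3): up 1 to (1,3), left 1 to (1,2), down 2 to (3,2), right 1 to (3,3), down 1 to (4,3), left 2 to (4,1), up 3 to (1,1) — 11 moves in all.
Check: all 12 open cells covered.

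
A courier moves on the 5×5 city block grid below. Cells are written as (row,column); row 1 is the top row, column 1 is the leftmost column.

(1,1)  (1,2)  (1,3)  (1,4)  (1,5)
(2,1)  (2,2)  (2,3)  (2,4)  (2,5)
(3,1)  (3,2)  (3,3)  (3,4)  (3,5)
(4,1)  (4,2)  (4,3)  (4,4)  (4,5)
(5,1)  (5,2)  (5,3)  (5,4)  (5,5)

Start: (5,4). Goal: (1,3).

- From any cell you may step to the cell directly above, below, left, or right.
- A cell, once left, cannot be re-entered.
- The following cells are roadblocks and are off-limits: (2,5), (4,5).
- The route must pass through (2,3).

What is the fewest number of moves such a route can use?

Any route passes through (2,3) somewhere between (5,4) and (1,3). Summing Manhattan distances along the two legs ((5,4) → (2,3) → (1,3)) gives a lower bound of 4 + 1 = 5 moves.
A route of 5 moves achieves this: (5,4) → (4,4) → (3,4) → (2,4) → (2,3) → (1,3).
Since 5 matches the lower bound, it is optimal.

5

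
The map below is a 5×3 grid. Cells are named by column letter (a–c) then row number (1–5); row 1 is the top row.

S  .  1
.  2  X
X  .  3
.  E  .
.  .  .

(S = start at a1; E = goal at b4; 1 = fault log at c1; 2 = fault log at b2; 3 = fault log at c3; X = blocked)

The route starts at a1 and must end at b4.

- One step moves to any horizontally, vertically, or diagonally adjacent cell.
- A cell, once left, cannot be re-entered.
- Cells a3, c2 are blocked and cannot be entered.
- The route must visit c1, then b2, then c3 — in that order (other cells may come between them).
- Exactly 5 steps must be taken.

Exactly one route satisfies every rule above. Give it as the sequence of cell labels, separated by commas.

The waypoints must appear in the order c1, b2, c3, with no cell reused.
Route from a1: right 2 to c1, down-left 1 to b2, down-right 1 to c3, down-left 1 to b4 — 5 moves in all.
Check: order respected (1 at step 2, 2 at step 3, 3 at step 4); 5 moves as required.

a1, b1, c1, b2, c3, b4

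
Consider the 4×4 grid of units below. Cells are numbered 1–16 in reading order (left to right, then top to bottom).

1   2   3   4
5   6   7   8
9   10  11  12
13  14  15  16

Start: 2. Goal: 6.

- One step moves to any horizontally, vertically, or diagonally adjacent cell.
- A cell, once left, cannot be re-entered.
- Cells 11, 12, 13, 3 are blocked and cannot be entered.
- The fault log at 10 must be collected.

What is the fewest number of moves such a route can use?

3

Any route passes through 10 somewhere between 2 and 6. Summing Chebyshev distances along the two legs (2 → 10 → 6) gives a lower bound of 2 + 1 = 3 moves.
A route of 3 moves achieves this: 2 → 5 → 10 → 6.
Since 3 matches the lower bound, it is optimal.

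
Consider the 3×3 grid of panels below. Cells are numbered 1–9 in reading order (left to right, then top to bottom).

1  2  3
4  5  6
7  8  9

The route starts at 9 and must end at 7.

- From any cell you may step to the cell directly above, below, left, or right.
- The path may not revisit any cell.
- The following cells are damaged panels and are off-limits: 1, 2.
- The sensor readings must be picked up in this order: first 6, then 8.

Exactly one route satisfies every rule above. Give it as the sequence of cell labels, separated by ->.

9 -> 6 -> 5 -> 8 -> 7

The waypoints must appear in the order 6, 8, with no cell reused.
Route from 9: up to 6, left to 5, down to 8, left to 7 — 4 moves in all.
Check: order respected (6 at step 1, 8 at step 3).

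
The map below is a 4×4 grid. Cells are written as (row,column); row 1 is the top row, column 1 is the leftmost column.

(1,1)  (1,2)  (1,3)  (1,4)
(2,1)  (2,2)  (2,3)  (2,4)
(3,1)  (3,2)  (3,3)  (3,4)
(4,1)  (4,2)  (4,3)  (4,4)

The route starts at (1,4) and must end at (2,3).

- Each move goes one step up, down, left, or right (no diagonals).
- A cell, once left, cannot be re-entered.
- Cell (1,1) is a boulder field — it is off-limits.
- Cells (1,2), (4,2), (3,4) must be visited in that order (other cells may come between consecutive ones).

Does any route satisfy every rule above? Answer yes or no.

yes

One route that works: (1,4) → (1,3) → (1,2) → (2,2) → (3,2) → (4,2) → (4,3) → (3,3) → (3,4) → (2,4) → (2,3).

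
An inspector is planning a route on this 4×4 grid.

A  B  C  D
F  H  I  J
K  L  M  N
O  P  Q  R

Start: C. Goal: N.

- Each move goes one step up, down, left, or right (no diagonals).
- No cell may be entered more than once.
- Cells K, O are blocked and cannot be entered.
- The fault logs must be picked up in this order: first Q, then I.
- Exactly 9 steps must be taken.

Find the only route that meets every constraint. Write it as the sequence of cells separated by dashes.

The waypoints must appear in the order Q, I, with no cell reused.
Route from C: left to B, 3× down (reaching P), right to Q, 2× up (reaching I), right to J, down to N — 9 moves in all.
Check: order respected (Q at step 5, I at step 7); 9 moves as required.

C - B - H - L - P - Q - M - I - J - N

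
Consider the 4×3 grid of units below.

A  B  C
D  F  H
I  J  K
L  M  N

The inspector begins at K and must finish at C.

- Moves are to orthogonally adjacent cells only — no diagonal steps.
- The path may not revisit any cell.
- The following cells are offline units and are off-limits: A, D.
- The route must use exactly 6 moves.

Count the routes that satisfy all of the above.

2

Need simple routes of exactly 6 moves from K to C (Manhattan distance 2, so 2 moves are spent on a detour and 2 undoing it).
Enumerating: K N M J F B C | K N M J F H C.
That gives 2 routes.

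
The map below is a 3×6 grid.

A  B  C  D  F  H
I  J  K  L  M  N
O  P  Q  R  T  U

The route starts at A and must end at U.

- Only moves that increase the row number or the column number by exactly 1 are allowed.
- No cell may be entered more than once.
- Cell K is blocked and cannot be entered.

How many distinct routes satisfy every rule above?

9

A right/down-only route from A to U makes exactly 2 down-moves and 5 right-moves in some order.
With no other constraints that would be C(7,2) = 21 routes.
Subtract routes through each blocked cell (inclusion–exclusion for overlaps): − through K: 12 → 9.
That gives 9 routes.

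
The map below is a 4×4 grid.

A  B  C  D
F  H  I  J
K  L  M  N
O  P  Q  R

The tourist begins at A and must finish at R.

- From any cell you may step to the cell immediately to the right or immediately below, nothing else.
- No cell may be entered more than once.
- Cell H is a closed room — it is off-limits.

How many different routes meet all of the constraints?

8

A right/down-only route from A to R makes exactly 3 down-moves and 3 right-moves in some order.
With no other constraints that would be C(6,3) = 20 routes.
Subtract routes through each blocked cell (inclusion–exclusion for overlaps): − through H: 12 → 8.
That gives 8 routes.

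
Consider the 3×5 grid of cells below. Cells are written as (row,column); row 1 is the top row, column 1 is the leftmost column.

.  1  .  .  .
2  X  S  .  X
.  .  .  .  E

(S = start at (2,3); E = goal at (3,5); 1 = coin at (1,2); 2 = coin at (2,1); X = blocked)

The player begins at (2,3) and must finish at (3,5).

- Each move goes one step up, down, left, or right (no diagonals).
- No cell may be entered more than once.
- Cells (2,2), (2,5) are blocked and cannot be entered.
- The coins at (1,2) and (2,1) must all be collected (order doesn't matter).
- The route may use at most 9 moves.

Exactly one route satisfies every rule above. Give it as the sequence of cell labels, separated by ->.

Any route must reach (1,2) and (2,1) and still end at (3,5) within 9 moves, so the order of the required stops is forced.
Route from (2,3): up 1 to (1,3), left 2 to (1,1), down 2 to (3,1), right 4 to (3,5) — 9 moves in all.
Check: all required cells visited; 9 ≤ 9 moves.

(2,3) -> (1,3) -> (1,2) -> (1,1) -> (2,1) -> (3,1) -> (3,2) -> (3,3) -> (3,4) -> (3,5)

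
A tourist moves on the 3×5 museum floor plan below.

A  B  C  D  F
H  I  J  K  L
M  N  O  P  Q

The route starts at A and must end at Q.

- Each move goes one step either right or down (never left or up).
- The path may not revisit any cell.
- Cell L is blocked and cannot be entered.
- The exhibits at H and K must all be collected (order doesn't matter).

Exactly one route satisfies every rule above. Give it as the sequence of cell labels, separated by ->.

Moves only go right or down, so the column and row indices never decrease.
Route from A: down 1 to H, right 3 to K, down 1 to P, right 1 to Q — 6 moves in all.
Check: all required cells visited.

A -> H -> I -> J -> K -> P -> Q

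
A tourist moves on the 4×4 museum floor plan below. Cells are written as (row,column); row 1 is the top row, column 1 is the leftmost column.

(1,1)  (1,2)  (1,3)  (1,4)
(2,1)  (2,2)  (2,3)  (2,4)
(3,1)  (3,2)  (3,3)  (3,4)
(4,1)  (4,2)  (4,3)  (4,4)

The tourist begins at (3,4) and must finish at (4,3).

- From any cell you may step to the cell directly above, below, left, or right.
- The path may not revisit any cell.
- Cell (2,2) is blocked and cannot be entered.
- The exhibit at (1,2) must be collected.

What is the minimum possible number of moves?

10

Any route passes through (1,2) somewhere between (3,4) and (4,3). Summing Manhattan distances along the two legs ((3,4) → (1,2) → (4,3)) gives a lower bound of 4 + 4 = 8 moves.
The shortest route satisfying every rule uses 10 moves: (3,4) → (2,4) → (1,4) → (1,3) → (1,2) → (1,1) → (2,1) → (3,1) → (4,1) → (4,2) → (4,3).
The no-revisit rule (legs can't share cells) pushes the minimum above the 8-move bound; an exhaustive check rules out every length from 8 to 9, leaving 10 as the minimum.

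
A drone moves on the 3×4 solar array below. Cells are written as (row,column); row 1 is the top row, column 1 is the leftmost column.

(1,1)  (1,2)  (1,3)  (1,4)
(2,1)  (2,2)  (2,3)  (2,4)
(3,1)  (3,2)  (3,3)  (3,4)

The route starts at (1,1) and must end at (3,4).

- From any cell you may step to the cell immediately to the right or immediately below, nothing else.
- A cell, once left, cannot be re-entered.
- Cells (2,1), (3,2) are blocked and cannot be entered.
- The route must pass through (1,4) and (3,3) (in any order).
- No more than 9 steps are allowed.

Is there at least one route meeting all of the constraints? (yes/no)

no

(3,3) is below but to the left of (1,4): going (1,4) → (3,3) would need a leftward move and (3,3) → (1,4) an upward move, so no right/down-only route can visit both required cells.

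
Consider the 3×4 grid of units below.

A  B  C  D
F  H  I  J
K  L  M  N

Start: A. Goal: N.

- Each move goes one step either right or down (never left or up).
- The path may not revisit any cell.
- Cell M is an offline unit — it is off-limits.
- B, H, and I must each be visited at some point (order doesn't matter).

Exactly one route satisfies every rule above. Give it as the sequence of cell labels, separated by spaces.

Moves only go right or down, so the column and row indices never decrease.
Route from A: right 1 to B, down 1 to H, right 2 to J, down 1 to N — 5 moves in all.
Check: all required cells visited.

A B H I J N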